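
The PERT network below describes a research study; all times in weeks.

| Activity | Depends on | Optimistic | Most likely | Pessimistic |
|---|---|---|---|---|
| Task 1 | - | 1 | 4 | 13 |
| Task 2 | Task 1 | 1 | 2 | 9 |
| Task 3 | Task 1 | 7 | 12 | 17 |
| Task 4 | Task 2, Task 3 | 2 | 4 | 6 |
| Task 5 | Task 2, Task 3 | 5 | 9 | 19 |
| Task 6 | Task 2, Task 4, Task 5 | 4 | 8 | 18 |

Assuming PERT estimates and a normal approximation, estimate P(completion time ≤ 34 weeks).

0.317

te_Task 1 = (1 + 4·4 + 13)/6 = 30/6 = 5; σ²_Task 1 = ((13−1)/6)² = 4.000
te_Task 2 = (1 + 4·2 + 9)/6 = 18/6 = 3; σ²_Task 2 = ((9−1)/6)² = 1.778
te_Task 3 = (7 + 4·12 + 17)/6 = 72/6 = 12; σ²_Task 3 = ((17−7)/6)² = 2.778
te_Task 4 = (2 + 4·4 + 6)/6 = 24/6 = 4; σ²_Task 4 = ((6−2)/6)² = 0.444
te_Task 5 = (5 + 4·9 + 19)/6 = 60/6 = 10; σ²_Task 5 = ((19−5)/6)² = 5.444
te_Task 6 = (4 + 4·8 + 18)/6 = 54/6 = 9; σ²_Task 6 = ((18−4)/6)² = 5.444

Forward pass:
ES_Task 1 = 0; EF_Task 1 = 5
ES_Task 2 = 5; EF_Task 2 = 5+3 = 8
ES_Task 3 = 5; EF_Task 3 = 5+12 = 17
ES_Task 4 = max(EF_Task 2=8, EF_Task 3=17) = 17; EF_Task 4 = 17+4 = 21
ES_Task 5 = max(EF_Task 2=8, EF_Task 3=17) = 17; EF_Task 5 = 17+10 = 27
ES_Task 6 = max(EF_Task 2=8, EF_Task 4=21, EF_Task 5=27) = 27; EF_Task 6 = 27+9 = 36
Expected project duration μ = 36 weeks. Critical path: Task 1 → Task 3 → Task 5 → Task 6.

Variance along critical path = 4.000 + 2.778 + 5.444 + 5.444 = 17.667; σ = √17.667 = 4.203 weeks.
Z = (34 − 36) / 4.203 = -0.476
P(T ≤ 34) = Φ(-0.476) ≈ 0.317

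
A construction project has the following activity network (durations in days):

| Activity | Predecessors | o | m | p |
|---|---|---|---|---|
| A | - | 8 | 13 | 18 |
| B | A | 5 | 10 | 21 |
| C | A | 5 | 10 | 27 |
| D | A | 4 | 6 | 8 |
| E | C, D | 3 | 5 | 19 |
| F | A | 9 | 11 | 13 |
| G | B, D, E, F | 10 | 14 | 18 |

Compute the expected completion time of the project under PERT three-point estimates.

46 days

te_A = (8 + 4·13 + 18)/6 = 78/6 = 13
te_B = (5 + 4·10 + 21)/6 = 66/6 = 11
te_C = (5 + 4·10 + 27)/6 = 72/6 = 12
te_D = (4 + 4·6 + 8)/6 = 36/6 = 6
te_E = (3 + 4·5 + 19)/6 = 42/6 = 7
te_F = (9 + 4·11 + 13)/6 = 66/6 = 11
te_G = (10 + 4·14 + 18)/6 = 84/6 = 14

Forward pass:
ES_A = 0; EF_A = 13
ES_B = 13; EF_B = 13+11 = 24
ES_C = 13; EF_C = 13+12 = 25
ES_D = 13; EF_D = 13+6 = 19
ES_E = max(EF_C=25, EF_D=19) = 25; EF_E = 25+7 = 32
ES_F = 13; EF_F = 13+11 = 24
ES_G = max(EF_B=24, EF_D=19, EF_E=32, EF_F=24) = 32; EF_G = 32+14 = 46
Expected project duration μ = 46 days. Critical path: A → C → E → G.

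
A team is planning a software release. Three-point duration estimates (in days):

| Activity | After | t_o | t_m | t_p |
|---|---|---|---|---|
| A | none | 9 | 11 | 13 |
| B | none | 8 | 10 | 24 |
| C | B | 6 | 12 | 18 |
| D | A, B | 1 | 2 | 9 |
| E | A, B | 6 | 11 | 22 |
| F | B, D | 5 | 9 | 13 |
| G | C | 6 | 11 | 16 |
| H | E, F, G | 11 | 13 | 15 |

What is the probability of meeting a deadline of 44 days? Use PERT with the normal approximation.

te_A = (9 + 4·11 + 13)/6 = 66/6 = 11; σ²_A = ((13−9)/6)² = 0.444
te_B = (8 + 4·10 + 24)/6 = 72/6 = 12; σ²_B = ((24−8)/6)² = 7.111
te_C = (6 + 4·12 + 18)/6 = 72/6 = 12; σ²_C = ((18−6)/6)² = 4.000
te_D = (1 + 4·2 + 9)/6 = 18/6 = 3; σ²_D = ((9−1)/6)² = 1.778
te_E = (6 + 4·11 + 22)/6 = 72/6 = 12; σ²_E = ((22−6)/6)² = 7.111
te_F = (5 + 4·9 + 13)/6 = 54/6 = 9; σ²_F = ((13−5)/6)² = 1.778
te_G = (6 + 4·11 + 16)/6 = 66/6 = 11; σ²_G = ((16−6)/6)² = 2.778
te_H = (11 + 4·13 + 15)/6 = 78/6 = 13; σ²_H = ((15−11)/6)² = 0.444

Forward pass:
ES_A = 0; EF_A = 11
ES_B = 0; EF_B = 12
ES_C = 12; EF_C = 12+12 = 24
ES_D = max(EF_A=11, EF_B=12) = 12; EF_D = 12+3 = 15
ES_E = max(EF_A=11, EF_B=12) = 12; EF_E = 12+12 = 24
ES_F = max(EF_B=12, EF_D=15) = 15; EF_F = 15+9 = 24
ES_G = 24; EF_G = 24+11 = 35
ES_H = max(EF_E=24, EF_F=24, EF_G=35) = 35; EF_H = 35+13 = 48
Expected project duration μ = 48 days. Critical path: B → C → G → H.

Variance along critical path = 7.111 + 4.000 + 2.778 + 0.444 = 14.333; σ = √14.333 = 3.786 days.
Z = (44 − 48) / 3.786 = -1.057
P(T ≤ 44) = Φ(-1.057) ≈ 0.145

0.145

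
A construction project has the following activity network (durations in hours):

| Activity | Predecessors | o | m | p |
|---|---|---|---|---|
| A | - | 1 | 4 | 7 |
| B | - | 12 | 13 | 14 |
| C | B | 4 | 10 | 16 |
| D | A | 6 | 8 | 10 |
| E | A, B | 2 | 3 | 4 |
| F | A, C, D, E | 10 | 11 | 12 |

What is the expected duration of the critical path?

34 hours

te_A = (1 + 4·4 + 7)/6 = 24/6 = 4
te_B = (12 + 4·13 + 14)/6 = 78/6 = 13
te_C = (4 + 4·10 + 16)/6 = 60/6 = 10
te_D = (6 + 4·8 + 10)/6 = 48/6 = 8
te_E = (2 + 4·3 + 4)/6 = 18/6 = 3
te_F = (10 + 4·11 + 12)/6 = 66/6 = 11

Forward pass:
ES_A = 0; EF_A = 4
ES_B = 0; EF_B = 13
ES_C = 13; EF_C = 13+10 = 23
ES_D = 4; EF_D = 4+8 = 12
ES_E = max(EF_A=4, EF_B=13) = 13; EF_E = 13+3 = 16
ES_F = max(EF_A=4, EF_C=23, EF_D=12, EF_E=16) = 23; EF_F = 23+11 = 34
Expected project duration μ = 34 hours. Critical path: B → C → F.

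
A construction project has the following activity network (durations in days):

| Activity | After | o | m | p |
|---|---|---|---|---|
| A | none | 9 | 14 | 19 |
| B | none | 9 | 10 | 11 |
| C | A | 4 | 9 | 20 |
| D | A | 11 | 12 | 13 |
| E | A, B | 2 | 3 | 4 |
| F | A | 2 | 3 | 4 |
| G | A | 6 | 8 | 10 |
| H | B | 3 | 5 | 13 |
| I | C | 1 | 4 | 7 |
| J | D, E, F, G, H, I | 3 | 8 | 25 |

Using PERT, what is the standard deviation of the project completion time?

4.93 days

te_A = (9 + 4·14 + 19)/6 = 84/6 = 14; σ²_A = ((19−9)/6)² = 2.778
te_B = (9 + 4·10 + 11)/6 = 60/6 = 10; σ²_B = ((11−9)/6)² = 0.111
te_C = (4 + 4·9 + 20)/6 = 60/6 = 10; σ²_C = ((20−4)/6)² = 7.111
te_D = (11 + 4·12 + 13)/6 = 72/6 = 12; σ²_D = ((13−11)/6)² = 0.111
te_E = (2 + 4·3 + 4)/6 = 18/6 = 3; σ²_E = ((4−2)/6)² = 0.111
te_F = (2 + 4·3 + 4)/6 = 18/6 = 3; σ²_F = ((4−2)/6)² = 0.111
te_G = (6 + 4·8 + 10)/6 = 48/6 = 8; σ²_G = ((10−6)/6)² = 0.444
te_H = (3 + 4·5 + 13)/6 = 36/6 = 6; σ²_H = ((13−3)/6)² = 2.778
te_I = (1 + 4·4 + 7)/6 = 24/6 = 4; σ²_I = ((7−1)/6)² = 1.000
te_J = (3 + 4·8 + 25)/6 = 60/6 = 10; σ²_J = ((25−3)/6)² = 13.444

Forward pass:
ES_A = 0; EF_A = 14
ES_B = 0; EF_B = 10
ES_C = 14; EF_C = 14+10 = 24
ES_D = 14; EF_D = 14+12 = 26
ES_E = max(EF_A=14, EF_B=10) = 14; EF_E = 14+3 = 17
ES_F = 14; EF_F = 14+3 = 17
ES_G = 14; EF_G = 14+8 = 22
ES_H = 10; EF_H = 10+6 = 16
ES_I = 24; EF_I = 24+4 = 28
ES_J = max(EF_D=26, EF_E=17, EF_F=17, EF_G=22, EF_H=16, EF_I=28) = 28; EF_J = 28+10 = 38
Expected project duration μ = 38 days. Critical path: A → C → I → J.

Variance along critical path = 2.778 + 7.111 + 1.000 + 13.444 = 24.333
σ = √24.333 = 4.933 days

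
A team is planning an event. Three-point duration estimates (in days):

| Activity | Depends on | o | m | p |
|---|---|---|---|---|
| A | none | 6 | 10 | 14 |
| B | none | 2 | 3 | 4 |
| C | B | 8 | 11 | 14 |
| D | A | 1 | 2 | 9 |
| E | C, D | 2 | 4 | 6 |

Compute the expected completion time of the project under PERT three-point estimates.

te_A = (6 + 4·10 + 14)/6 = 60/6 = 10
te_B = (2 + 4·3 + 4)/6 = 18/6 = 3
te_C = (8 + 4·11 + 14)/6 = 66/6 = 11
te_D = (1 + 4·2 + 9)/6 = 18/6 = 3
te_E = (2 + 4·4 + 6)/6 = 24/6 = 4

Forward pass:
ES_A = 0; EF_A = 10
ES_B = 0; EF_B = 3
ES_C = 3; EF_C = 3+11 = 14
ES_D = 10; EF_D = 10+3 = 13
ES_E = max(EF_C=14, EF_D=13) = 14; EF_E = 14+4 = 18
Expected project duration μ = 18 days. Critical path: B → C → E.

18 days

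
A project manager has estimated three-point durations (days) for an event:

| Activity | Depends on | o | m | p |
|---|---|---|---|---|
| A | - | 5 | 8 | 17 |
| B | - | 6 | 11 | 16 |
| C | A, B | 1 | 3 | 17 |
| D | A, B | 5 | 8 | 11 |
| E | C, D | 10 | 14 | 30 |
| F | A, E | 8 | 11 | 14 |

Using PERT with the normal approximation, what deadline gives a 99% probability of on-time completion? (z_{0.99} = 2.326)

te_A = (5 + 4·8 + 17)/6 = 54/6 = 9; σ²_A = ((17−5)/6)² = 4.000
te_B = (6 + 4·11 + 16)/6 = 66/6 = 11; σ²_B = ((16−6)/6)² = 2.778
te_C = (1 + 4·3 + 17)/6 = 30/6 = 5; σ²_C = ((17−1)/6)² = 7.111
te_D = (5 + 4·8 + 11)/6 = 48/6 = 8; σ²_D = ((11−5)/6)² = 1.000
te_E = (10 + 4·14 + 30)/6 = 96/6 = 16; σ²_E = ((30−10)/6)² = 11.111
te_F = (8 + 4·11 + 14)/6 = 66/6 = 11; σ²_F = ((14−8)/6)² = 1.000

Forward pass:
ES_A = 0; EF_A = 9
ES_B = 0; EF_B = 11
ES_C = max(EF_A=9, EF_B=11) = 11; EF_C = 11+5 = 16
ES_D = max(EF_A=9, EF_B=11) = 11; EF_D = 11+8 = 19
ES_E = max(EF_C=16, EF_D=19) = 19; EF_E = 19+16 = 35
ES_F = max(EF_A=9, EF_E=35) = 35; EF_F = 35+11 = 46
Expected project duration μ = 46 days. Critical path: B → D → E → F.

Variance along critical path = 2.778 + 1.000 + 11.111 + 1.000 = 15.889; σ = 3.986 days.
D = μ + z·σ = 46 + 2.326·3.986 = 55.3 days

55.3 days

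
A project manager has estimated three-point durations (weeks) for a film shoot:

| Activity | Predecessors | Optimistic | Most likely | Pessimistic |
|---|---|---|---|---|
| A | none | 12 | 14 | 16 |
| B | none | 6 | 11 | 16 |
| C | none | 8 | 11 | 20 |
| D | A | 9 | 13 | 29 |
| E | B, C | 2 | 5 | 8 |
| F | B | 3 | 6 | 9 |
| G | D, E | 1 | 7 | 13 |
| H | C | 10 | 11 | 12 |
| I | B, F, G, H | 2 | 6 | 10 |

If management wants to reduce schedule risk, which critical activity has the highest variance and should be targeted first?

te_A = (12 + 4·14 + 16)/6 = 84/6 = 14; σ²_A = ((16−12)/6)² = 0.444
te_B = (6 + 4·11 + 16)/6 = 66/6 = 11; σ²_B = ((16−6)/6)² = 2.778
te_C = (8 + 4·11 + 20)/6 = 72/6 = 12; σ²_C = ((20−8)/6)² = 4.000
te_D = (9 + 4·13 + 29)/6 = 90/6 = 15; σ²_D = ((29−9)/6)² = 11.111
te_E = (2 + 4·5 + 8)/6 = 30/6 = 5; σ²_E = ((8−2)/6)² = 1.000
te_F = (3 + 4·6 + 9)/6 = 36/6 = 6; σ²_F = ((9−3)/6)² = 1.000
te_G = (1 + 4·7 + 13)/6 = 42/6 = 7; σ²_G = ((13−1)/6)² = 4.000
te_H = (10 + 4·11 + 12)/6 = 66/6 = 11; σ²_H = ((12−10)/6)² = 0.111
te_I = (2 + 4·6 + 10)/6 = 36/6 = 6; σ²_I = ((10−2)/6)² = 1.778

Forward pass:
ES_A = 0; EF_A = 14
ES_B = 0; EF_B = 11
ES_C = 0; EF_C = 12
ES_D = 14; EF_D = 14+15 = 29
ES_E = max(EF_B=11, EF_C=12) = 12; EF_E = 12+5 = 17
ES_F = 11; EF_F = 11+6 = 17
ES_G = max(EF_D=29, EF_E=17) = 29; EF_G = 29+7 = 36
ES_H = 12; EF_H = 12+11 = 23
ES_I = max(EF_B=11, EF_F=17, EF_G=36, EF_H=23) = 36; EF_I = 36+6 = 42
Expected project duration μ = 42 weeks. Critical path: A → D → G → I.

Variances on critical path: σ²_A=0.444, σ²_D=11.111, σ²_G=4.000, σ²_I=1.778.
Largest is σ²_D = 11.111.

D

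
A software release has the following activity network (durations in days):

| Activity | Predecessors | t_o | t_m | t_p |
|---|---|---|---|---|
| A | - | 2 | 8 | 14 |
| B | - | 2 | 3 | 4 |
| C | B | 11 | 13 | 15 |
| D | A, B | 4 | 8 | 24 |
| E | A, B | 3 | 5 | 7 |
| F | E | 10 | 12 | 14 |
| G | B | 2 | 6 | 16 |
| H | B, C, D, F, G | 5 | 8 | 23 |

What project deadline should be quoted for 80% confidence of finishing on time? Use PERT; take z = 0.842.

38.1 days

te_A = (2 + 4·8 + 14)/6 = 48/6 = 8; σ²_A = ((14−2)/6)² = 4.000
te_B = (2 + 4·3 + 4)/6 = 18/6 = 3; σ²_B = ((4−2)/6)² = 0.111
te_C = (11 + 4·13 + 15)/6 = 78/6 = 13; σ²_C = ((15−11)/6)² = 0.444
te_D = (4 + 4·8 + 24)/6 = 60/6 = 10; σ²_D = ((24−4)/6)² = 11.111
te_E = (3 + 4·5 + 7)/6 = 30/6 = 5; σ²_E = ((7−3)/6)² = 0.444
te_F = (10 + 4·12 + 14)/6 = 72/6 = 12; σ²_F = ((14−10)/6)² = 0.444
te_G = (2 + 4·6 + 16)/6 = 42/6 = 7; σ²_G = ((16−2)/6)² = 5.444
te_H = (5 + 4·8 + 23)/6 = 60/6 = 10; σ²_H = ((23−5)/6)² = 9.000

Forward pass:
ES_A = 0; EF_A = 8
ES_B = 0; EF_B = 3
ES_C = 3; EF_C = 3+13 = 16
ES_D = max(EF_A=8, EF_B=3) = 8; EF_D = 8+10 = 18
ES_E = max(EF_A=8, EF_B=3) = 8; EF_E = 8+5 = 13
ES_F = 13; EF_F = 13+12 = 25
ES_G = 3; EF_G = 3+7 = 10
ES_H = max(EF_B=3, EF_C=16, EF_D=18, EF_F=25, EF_G=10) = 25; EF_H = 25+10 = 35
Expected project duration μ = 35 days. Critical path: A → E → F → H.

Variance along critical path = 4.000 + 0.444 + 0.444 + 9.000 = 13.889; σ = 3.727 days.
D = μ + z·σ = 35 + 0.842·3.727 = 38.1 days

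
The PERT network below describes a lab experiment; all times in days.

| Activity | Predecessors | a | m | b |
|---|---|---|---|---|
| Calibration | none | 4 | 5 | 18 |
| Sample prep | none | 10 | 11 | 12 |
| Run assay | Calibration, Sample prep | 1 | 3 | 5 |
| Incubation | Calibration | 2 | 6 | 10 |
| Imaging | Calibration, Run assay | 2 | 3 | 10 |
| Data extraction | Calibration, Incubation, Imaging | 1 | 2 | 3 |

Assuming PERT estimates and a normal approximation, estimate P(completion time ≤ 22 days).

te_Calibration = (4 + 4·5 + 18)/6 = 42/6 = 7; σ²_Calibration = ((18−4)/6)² = 5.444
te_Sample prep = (10 + 4·11 + 12)/6 = 66/6 = 11; σ²_Sample prep = ((12−10)/6)² = 0.111
te_Run assay = (1 + 4·3 + 5)/6 = 18/6 = 3; σ²_Run assay = ((5−1)/6)² = 0.444
te_Incubation = (2 + 4·6 + 10)/6 = 36/6 = 6; σ²_Incubation = ((10−2)/6)² = 1.778
te_Imaging = (2 + 4·3 + 10)/6 = 24/6 = 4; σ²_Imaging = ((10−2)/6)² = 1.778
te_Data extraction = (1 + 4·2 + 3)/6 = 12/6 = 2; σ²_Data extraction = ((3−1)/6)² = 0.111

Forward pass:
ES_Calibration = 0; EF_Calibration = 7
ES_Sample prep = 0; EF_Sample prep = 11
ES_Run assay = max(EF_Calibration=7, EF_Sample prep=11) = 11; EF_Run assay = 11+3 = 14
ES_Incubation = 7; EF_Incubation = 7+6 = 13
ES_Imaging = max(EF_Calibration=7, EF_Run assay=14) = 14; EF_Imaging = 14+4 = 18
ES_Data extraction = max(EF_Calibration=7, EF_Incubation=13, EF_Imaging=18) = 18; EF_Data extraction = 18+2 = 20
Expected project duration μ = 20 days. Critical path: Sample prep → Run assay → Imaging → Data extraction.

Variance along critical path = 0.111 + 0.444 + 1.778 + 0.111 = 2.444; σ = √2.444 = 1.563 days.
Z = (22 − 20) / 1.563 = 1.279
P(T ≤ 22) = Φ(1.279) ≈ 0.900

0.900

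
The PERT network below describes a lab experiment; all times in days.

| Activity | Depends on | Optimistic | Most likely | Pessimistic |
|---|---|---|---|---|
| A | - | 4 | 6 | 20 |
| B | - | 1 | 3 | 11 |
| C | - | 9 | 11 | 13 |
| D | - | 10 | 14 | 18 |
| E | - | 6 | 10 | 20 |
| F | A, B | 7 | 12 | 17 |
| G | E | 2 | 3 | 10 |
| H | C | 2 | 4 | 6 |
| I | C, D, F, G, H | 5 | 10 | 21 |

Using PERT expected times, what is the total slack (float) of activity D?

6 days

te_A = (4 + 4·6 + 20)/6 = 48/6 = 8
te_B = (1 + 4·3 + 11)/6 = 24/6 = 4
te_C = (9 + 4·11 + 13)/6 = 66/6 = 11
te_D = (10 + 4·14 + 18)/6 = 84/6 = 14
te_E = (6 + 4·10 + 20)/6 = 66/6 = 11
te_F = (7 + 4·12 + 17)/6 = 72/6 = 12
te_G = (2 + 4·3 + 10)/6 = 24/6 = 4
te_H = (2 + 4·4 + 6)/6 = 24/6 = 4
te_I = (5 + 4·10 + 21)/6 = 66/6 = 11

Forward pass:
ES_A = 0; EF_A = 8
ES_B = 0; EF_B = 4
ES_C = 0; EF_C = 11
ES_D = 0; EF_D = 14
ES_E = 0; EF_E = 11
ES_F = max(EF_A=8, EF_B=4) = 8; EF_F = 8+12 = 20
ES_G = 11; EF_G = 11+4 = 15
ES_H = 11; EF_H = 11+4 = 15
ES_I = max(EF_C=11, EF_D=14, EF_F=20, EF_G=15, EF_H=15) = 20; EF_I = 20+11 = 31
Expected project duration μ = 31 days. Critical path: A → F → I.

Backward pass:
LF_I = 31; LS_I = 31−11 = 20
LF_H = LS_I = 20; LS_H = 20−4 = 16
LF_G = LS_I = 20; LS_G = 20−4 = 16
LF_F = LS_I = 20; LS_F = 20−12 = 8
LF_E = LS_G = 16; LS_E = 16−11 = 5
LF_D = LS_I = 20; LS_D = 20−14 = 6
LF_C = min(LS_H=16, LS_I=20) = 16; LS_C = 16−11 = 5
LF_B = LS_F = 8; LS_B = 8−4 = 4
LF_A = LS_F = 8; LS_A = 8−8 = 0
Slack_D = LS_D − ES_D = 6 − 0 = 6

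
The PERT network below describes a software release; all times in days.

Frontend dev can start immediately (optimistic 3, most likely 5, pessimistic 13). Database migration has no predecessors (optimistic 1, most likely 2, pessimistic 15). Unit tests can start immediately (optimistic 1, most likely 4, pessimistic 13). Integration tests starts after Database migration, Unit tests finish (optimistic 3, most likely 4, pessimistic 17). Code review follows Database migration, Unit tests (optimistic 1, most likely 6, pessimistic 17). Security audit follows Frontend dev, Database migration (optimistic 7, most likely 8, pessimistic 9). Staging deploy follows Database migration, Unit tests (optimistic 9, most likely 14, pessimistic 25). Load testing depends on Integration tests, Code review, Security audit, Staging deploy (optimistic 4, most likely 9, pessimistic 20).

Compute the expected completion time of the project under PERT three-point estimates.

te_Frontend dev = (3 + 4·5 + 13)/6 = 36/6 = 6
te_Database migration = (1 + 4·2 + 15)/6 = 24/6 = 4
te_Unit tests = (1 + 4·4 + 13)/6 = 30/6 = 5
te_Integration tests = (3 + 4·4 + 17)/6 = 36/6 = 6
te_Code review = (1 + 4·6 + 17)/6 = 42/6 = 7
te_Security audit = (7 + 4·8 + 9)/6 = 48/6 = 8
te_Staging deploy = (9 + 4·14 + 25)/6 = 90/6 = 15
te_Load testing = (4 + 4·9 + 20)/6 = 60/6 = 10

Forward pass:
ES_Frontend dev = 0; EF_Frontend dev = 6
ES_Database migration = 0; EF_Database migration = 4
ES_Unit tests = 0; EF_Unit tests = 5
ES_Integration tests = max(EF_Database migration=4, EF_Unit tests=5) = 5; EF_Integration tests = 5+6 = 11
ES_Code review = max(EF_Database migration=4, EF_Unit tests=5) = 5; EF_Code review = 5+7 = 12
ES_Security audit = max(EF_Frontend dev=6, EF_Database migration=4) = 6; EF_Security audit = 6+8 = 14
ES_Staging deploy = max(EF_Database migration=4, EF_Unit tests=5) = 5; EF_Staging deploy = 5+15 = 20
ES_Load testing = max(EF_Integration tests=11, EF_Code review=12, EF_Security audit=14, EF_Staging deploy=20) = 20; EF_Load testing = 20+10 = 30
Expected project duration μ = 30 days. Critical path: Unit tests → Staging deploy → Load testing.

30 days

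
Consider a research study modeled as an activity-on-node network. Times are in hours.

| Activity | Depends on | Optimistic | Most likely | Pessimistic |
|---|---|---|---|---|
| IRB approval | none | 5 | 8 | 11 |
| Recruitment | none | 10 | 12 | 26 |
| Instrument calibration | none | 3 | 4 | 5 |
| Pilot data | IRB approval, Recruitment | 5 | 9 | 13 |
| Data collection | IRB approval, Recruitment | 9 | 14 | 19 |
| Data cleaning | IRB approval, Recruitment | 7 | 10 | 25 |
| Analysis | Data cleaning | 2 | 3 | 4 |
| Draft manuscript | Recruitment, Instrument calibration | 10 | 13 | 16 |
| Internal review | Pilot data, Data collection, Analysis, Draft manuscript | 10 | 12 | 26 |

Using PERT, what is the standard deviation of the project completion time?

4.83 hours

te_IRB approval = (5 + 4·8 + 11)/6 = 48/6 = 8; σ²_IRB approval = ((11−5)/6)² = 1.000
te_Recruitment = (10 + 4·12 + 26)/6 = 84/6 = 14; σ²_Recruitment = ((26−10)/6)² = 7.111
te_Instrument calibration = (3 + 4·4 + 5)/6 = 24/6 = 4; σ²_Instrument calibration = ((5−3)/6)² = 0.111
te_Pilot data = (5 + 4·9 + 13)/6 = 54/6 = 9; σ²_Pilot data = ((13−5)/6)² = 1.778
te_Data collection = (9 + 4·14 + 19)/6 = 84/6 = 14; σ²_Data collection = ((19−9)/6)² = 2.778
te_Data cleaning = (7 + 4·10 + 25)/6 = 72/6 = 12; σ²_Data cleaning = ((25−7)/6)² = 9.000
te_Analysis = (2 + 4·3 + 4)/6 = 18/6 = 3; σ²_Analysis = ((4−2)/6)² = 0.111
te_Draft manuscript = (10 + 4·13 + 16)/6 = 78/6 = 13; σ²_Draft manuscript = ((16−10)/6)² = 1.000
te_Internal review = (10 + 4·12 + 26)/6 = 84/6 = 14; σ²_Internal review = ((26−10)/6)² = 7.111

Forward pass:
ES_IRB approval = 0; EF_IRB approval = 8
ES_Recruitment = 0; EF_Recruitment = 14
ES_Instrument calibration = 0; EF_Instrument calibration = 4
ES_Pilot data = max(EF_IRB approval=8, EF_Recruitment=14) = 14; EF_Pilot data = 14+9 = 23
ES_Data collection = max(EF_IRB approval=8, EF_Recruitment=14) = 14; EF_Data collection = 14+14 = 28
ES_Data cleaning = max(EF_IRB approval=8, EF_Recruitment=14) = 14; EF_Data cleaning = 14+12 = 26
ES_Analysis = 26; EF_Analysis = 26+3 = 29
ES_Draft manuscript = max(EF_Recruitment=14, EF_Instrument calibration=4) = 14; EF_Draft manuscript = 14+13 = 27
ES_Internal review = max(EF_Pilot data=23, EF_Data collection=28, EF_Analysis=29, EF_Draft manuscript=27) = 29; EF_Internal review = 29+14 = 43
Expected project duration μ = 43 hours. Critical path: Recruitment → Data cleaning → Analysis → Internal review.

Variance along critical path = 7.111 + 9.000 + 0.111 + 7.111 = 23.333
σ = √23.333 = 4.830 hours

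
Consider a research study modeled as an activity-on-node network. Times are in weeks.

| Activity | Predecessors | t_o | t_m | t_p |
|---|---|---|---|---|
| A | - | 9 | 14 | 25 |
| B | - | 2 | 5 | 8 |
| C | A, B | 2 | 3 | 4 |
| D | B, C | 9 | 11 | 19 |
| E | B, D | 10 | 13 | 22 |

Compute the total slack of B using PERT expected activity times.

10 weeks

te_A = (9 + 4·14 + 25)/6 = 90/6 = 15
te_B = (2 + 4·5 + 8)/6 = 30/6 = 5
te_C = (2 + 4·3 + 4)/6 = 18/6 = 3
te_D = (9 + 4·11 + 19)/6 = 72/6 = 12
te_E = (10 + 4·13 + 22)/6 = 84/6 = 14

Forward pass:
ES_A = 0; EF_A = 15
ES_B = 0; EF_B = 5
ES_C = max(EF_A=15, EF_B=5) = 15; EF_C = 15+3 = 18
ES_D = max(EF_B=5, EF_C=18) = 18; EF_D = 18+12 = 30
ES_E = max(EF_B=5, EF_D=30) = 30; EF_E = 30+14 = 44
Expected project duration μ = 44 weeks. Critical path: A → C → D → E.

Backward pass:
LF_E = 44; LS_E = 44−14 = 30
LF_D = LS_E = 30; LS_D = 30−12 = 18
LF_C = LS_D = 18; LS_C = 18−3 = 15
LF_B = min(LS_C=15, LS_D=18, LS_E=30) = 15; LS_B = 15−5 = 10
LF_A = LS_C = 15; LS_A = 15−15 = 0
Slack_B = LS_B − ES_B = 10 − 0 = 10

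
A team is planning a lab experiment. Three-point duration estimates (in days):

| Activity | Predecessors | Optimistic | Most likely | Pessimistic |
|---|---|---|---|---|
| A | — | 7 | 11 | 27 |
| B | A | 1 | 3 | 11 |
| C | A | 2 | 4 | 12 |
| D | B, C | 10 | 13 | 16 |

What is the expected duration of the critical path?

te_A = (7 + 4·11 + 27)/6 = 78/6 = 13
te_B = (1 + 4·3 + 11)/6 = 24/6 = 4
te_C = (2 + 4·4 + 12)/6 = 30/6 = 5
te_D = (10 + 4·13 + 16)/6 = 78/6 = 13

Forward pass:
ES_A = 0; EF_A = 13
ES_B = 13; EF_B = 13+4 = 17
ES_C = 13; EF_C = 13+5 = 18
ES_D = max(EF_B=17, EF_C=18) = 18; EF_D = 18+13 = 31
Expected project duration μ = 31 days. Critical path: A → C → D.

31 days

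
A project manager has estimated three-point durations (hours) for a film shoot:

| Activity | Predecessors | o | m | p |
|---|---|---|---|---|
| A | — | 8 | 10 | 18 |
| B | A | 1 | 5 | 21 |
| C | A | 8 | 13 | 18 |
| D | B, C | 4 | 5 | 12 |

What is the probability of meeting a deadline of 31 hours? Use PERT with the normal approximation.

0.644

te_A = (8 + 4·10 + 18)/6 = 66/6 = 11; σ²_A = ((18−8)/6)² = 2.778
te_B = (1 + 4·5 + 21)/6 = 42/6 = 7; σ²_B = ((21−1)/6)² = 11.111
te_C = (8 + 4·13 + 18)/6 = 78/6 = 13; σ²_C = ((18−8)/6)² = 2.778
te_D = (4 + 4·5 + 12)/6 = 36/6 = 6; σ²_D = ((12−4)/6)² = 1.778

Forward pass:
ES_A = 0; EF_A = 11
ES_B = 11; EF_B = 11+7 = 18
ES_C = 11; EF_C = 11+13 = 24
ES_D = max(EF_B=18, EF_C=24) = 24; EF_D = 24+6 = 30
Expected project duration μ = 30 hours. Critical path: A → C → D.

Variance along critical path = 2.778 + 2.778 + 1.778 = 7.333; σ = √7.333 = 2.708 hours.
Z = (31 − 30) / 2.708 = 0.369
P(T ≤ 31) = Φ(0.369) ≈ 0.644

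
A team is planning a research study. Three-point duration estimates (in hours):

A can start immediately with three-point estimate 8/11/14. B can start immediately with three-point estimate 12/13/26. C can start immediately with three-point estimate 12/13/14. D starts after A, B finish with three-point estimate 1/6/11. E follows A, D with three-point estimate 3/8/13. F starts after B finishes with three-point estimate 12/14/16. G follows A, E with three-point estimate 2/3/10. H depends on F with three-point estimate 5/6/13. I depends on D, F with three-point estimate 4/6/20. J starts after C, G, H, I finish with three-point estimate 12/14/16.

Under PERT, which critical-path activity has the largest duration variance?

I

te_A = (8 + 4·11 + 14)/6 = 66/6 = 11; σ²_A = ((14−8)/6)² = 1.000
te_B = (12 + 4·13 + 26)/6 = 90/6 = 15; σ²_B = ((26−12)/6)² = 5.444
te_C = (12 + 4·13 + 14)/6 = 78/6 = 13; σ²_C = ((14−12)/6)² = 0.111
te_D = (1 + 4·6 + 11)/6 = 36/6 = 6; σ²_D = ((11−1)/6)² = 2.778
te_E = (3 + 4·8 + 13)/6 = 48/6 = 8; σ²_E = ((13−3)/6)² = 2.778
te_F = (12 + 4·14 + 16)/6 = 84/6 = 14; σ²_F = ((16−12)/6)² = 0.444
te_G = (2 + 4·3 + 10)/6 = 24/6 = 4; σ²_G = ((10−2)/6)² = 1.778
te_H = (5 + 4·6 + 13)/6 = 42/6 = 7; σ²_H = ((13−5)/6)² = 1.778
te_I = (4 + 4·6 + 20)/6 = 48/6 = 8; σ²_I = ((20−4)/6)² = 7.111
te_J = (12 + 4·14 + 16)/6 = 84/6 = 14; σ²_J = ((16−12)/6)² = 0.444

Forward pass:
ES_A = 0; EF_A = 11
ES_B = 0; EF_B = 15
ES_C = 0; EF_C = 13
ES_D = max(EF_A=11, EF_B=15) = 15; EF_D = 15+6 = 21
ES_E = max(EF_A=11, EF_D=21) = 21; EF_E = 21+8 = 29
ES_F = 15; EF_F = 15+14 = 29
ES_G = max(EF_A=11, EF_E=29) = 29; EF_G = 29+4 = 33
ES_H = 29; EF_H = 29+7 = 36
ES_I = max(EF_D=21, EF_F=29) = 29; EF_I = 29+8 = 37
ES_J = max(EF_C=13, EF_G=33, EF_H=36, EF_I=37) = 37; EF_J = 37+14 = 51
Expected project duration μ = 51 hours. Critical path: B → F → I → J.

Variances on critical path: σ²_B=5.444, σ²_F=0.444, σ²_I=7.111, σ²_J=0.444.
Largest is σ²_I = 7.111.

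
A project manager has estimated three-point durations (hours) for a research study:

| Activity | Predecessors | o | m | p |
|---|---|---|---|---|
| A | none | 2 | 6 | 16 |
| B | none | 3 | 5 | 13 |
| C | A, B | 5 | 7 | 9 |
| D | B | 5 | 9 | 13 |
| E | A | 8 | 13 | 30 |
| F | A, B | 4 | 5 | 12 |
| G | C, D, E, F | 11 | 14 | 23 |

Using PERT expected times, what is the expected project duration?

37 hours

te_A = (2 + 4·6 + 16)/6 = 42/6 = 7
te_B = (3 + 4·5 + 13)/6 = 36/6 = 6
te_C = (5 + 4·7 + 9)/6 = 42/6 = 7
te_D = (5 + 4·9 + 13)/6 = 54/6 = 9
te_E = (8 + 4·13 + 30)/6 = 90/6 = 15
te_F = (4 + 4·5 + 12)/6 = 36/6 = 6
te_G = (11 + 4·14 + 23)/6 = 90/6 = 15

Forward pass:
ES_A = 0; EF_A = 7
ES_B = 0; EF_B = 6
ES_C = max(EF_A=7, EF_B=6) = 7; EF_C = 7+7 = 14
ES_D = 6; EF_D = 6+9 = 15
ES_E = 7; EF_E = 7+15 = 22
ES_F = max(EF_A=7, EF_B=6) = 7; EF_F = 7+6 = 13
ES_G = max(EF_C=14, EF_D=15, EF_E=22, EF_F=13) = 22; EF_G = 22+15 = 37
Expected project duration μ = 37 hours. Critical path: A → E → G.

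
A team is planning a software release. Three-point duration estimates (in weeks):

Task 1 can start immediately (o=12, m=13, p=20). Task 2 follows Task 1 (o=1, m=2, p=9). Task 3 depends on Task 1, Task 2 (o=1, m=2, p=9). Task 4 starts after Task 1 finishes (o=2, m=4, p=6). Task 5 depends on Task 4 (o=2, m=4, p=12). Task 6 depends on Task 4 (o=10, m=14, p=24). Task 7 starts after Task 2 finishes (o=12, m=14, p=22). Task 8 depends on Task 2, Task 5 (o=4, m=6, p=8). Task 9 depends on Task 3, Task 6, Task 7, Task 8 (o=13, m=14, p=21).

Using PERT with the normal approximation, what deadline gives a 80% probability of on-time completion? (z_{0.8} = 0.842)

50.6 weeks

te_Task 1 = (12 + 4·13 + 20)/6 = 84/6 = 14; σ²_Task 1 = ((20−12)/6)² = 1.778
te_Task 2 = (1 + 4·2 + 9)/6 = 18/6 = 3; σ²_Task 2 = ((9−1)/6)² = 1.778
te_Task 3 = (1 + 4·2 + 9)/6 = 18/6 = 3; σ²_Task 3 = ((9−1)/6)² = 1.778
te_Task 4 = (2 + 4·4 + 6)/6 = 24/6 = 4; σ²_Task 4 = ((6−2)/6)² = 0.444
te_Task 5 = (2 + 4·4 + 12)/6 = 30/6 = 5; σ²_Task 5 = ((12−2)/6)² = 2.778
te_Task 6 = (10 + 4·14 + 24)/6 = 90/6 = 15; σ²_Task 6 = ((24−10)/6)² = 5.444
te_Task 7 = (12 + 4·14 + 22)/6 = 90/6 = 15; σ²_Task 7 = ((22−12)/6)² = 2.778
te_Task 8 = (4 + 4·6 + 8)/6 = 36/6 = 6; σ²_Task 8 = ((8−4)/6)² = 0.444
te_Task 9 = (13 + 4·14 + 21)/6 = 90/6 = 15; σ²_Task 9 = ((21−13)/6)² = 1.778

Forward pass:
ES_Task 1 = 0; EF_Task 1 = 14
ES_Task 2 = 14; EF_Task 2 = 14+3 = 17
ES_Task 3 = max(EF_Task 1=14, EF_Task 2=17) = 17; EF_Task 3 = 17+3 = 20
ES_Task 4 = 14; EF_Task 4 = 14+4 = 18
ES_Task 5 = 18; EF_Task 5 = 18+5 = 23
ES_Task 6 = 18; EF_Task 6 = 18+15 = 33
ES_Task 7 = 17; EF_Task 7 = 17+15 = 32
ES_Task 8 = max(EF_Task 2=17, EF_Task 5=23) = 23; EF_Task 8 = 23+6 = 29
ES_Task 9 = max(EF_Task 3=20, EF_Task 6=33, EF_Task 7=32, EF_Task 8=29) = 33; EF_Task 9 = 33+15 = 48
Expected project duration μ = 48 weeks. Critical path: Task 1 → Task 4 → Task 6 → Task 9.

Variance along critical path = 1.778 + 0.444 + 5.444 + 1.778 = 9.444; σ = 3.073 weeks.
D = μ + z·σ = 48 + 0.842·3.073 = 50.6 weeks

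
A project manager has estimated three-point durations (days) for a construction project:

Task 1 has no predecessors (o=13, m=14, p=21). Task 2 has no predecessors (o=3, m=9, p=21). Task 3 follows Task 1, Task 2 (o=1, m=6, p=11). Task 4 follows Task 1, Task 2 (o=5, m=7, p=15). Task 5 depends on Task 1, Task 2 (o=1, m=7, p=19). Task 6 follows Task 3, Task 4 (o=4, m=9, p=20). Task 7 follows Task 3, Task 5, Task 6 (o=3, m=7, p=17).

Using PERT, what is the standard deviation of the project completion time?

te_Task 1 = (13 + 4·14 + 21)/6 = 90/6 = 15; σ²_Task 1 = ((21−13)/6)² = 1.778
te_Task 2 = (3 + 4·9 + 21)/6 = 60/6 = 10; σ²_Task 2 = ((21−3)/6)² = 9.000
te_Task 3 = (1 + 4·6 + 11)/6 = 36/6 = 6; σ²_Task 3 = ((11−1)/6)² = 2.778
te_Task 4 = (5 + 4·7 + 15)/6 = 48/6 = 8; σ²_Task 4 = ((15−5)/6)² = 2.778
te_Task 5 = (1 + 4·7 + 19)/6 = 48/6 = 8; σ²_Task 5 = ((19−1)/6)² = 9.000
te_Task 6 = (4 + 4·9 + 20)/6 = 60/6 = 10; σ²_Task 6 = ((20−4)/6)² = 7.111
te_Task 7 = (3 + 4·7 + 17)/6 = 48/6 = 8; σ²_Task 7 = ((17−3)/6)² = 5.444

Forward pass:
ES_Task 1 = 0; EF_Task 1 = 15
ES_Task 2 = 0; EF_Task 2 = 10
ES_Task 3 = max(EF_Task 1=15, EF_Task 2=10) = 15; EF_Task 3 = 15+6 = 21
ES_Task 4 = max(EF_Task 1=15, EF_Task 2=10) = 15; EF_Task 4 = 15+8 = 23
ES_Task 5 = max(EF_Task 1=15, EF_Task 2=10) = 15; EF_Task 5 = 15+8 = 23
ES_Task 6 = max(EF_Task 3=21, EF_Task 4=23) = 23; EF_Task 6 = 23+10 = 33
ES_Task 7 = max(EF_Task 3=21, EF_Task 5=23, EF_Task 6=33) = 33; EF_Task 7 = 33+8 = 41
Expected project duration μ = 41 days. Critical path: Task 1 → Task 4 → Task 6 → Task 7.

Variance along critical path = 1.778 + 2.778 + 7.111 + 5.444 = 17.111
σ = √17.111 = 4.137 days

4.14 days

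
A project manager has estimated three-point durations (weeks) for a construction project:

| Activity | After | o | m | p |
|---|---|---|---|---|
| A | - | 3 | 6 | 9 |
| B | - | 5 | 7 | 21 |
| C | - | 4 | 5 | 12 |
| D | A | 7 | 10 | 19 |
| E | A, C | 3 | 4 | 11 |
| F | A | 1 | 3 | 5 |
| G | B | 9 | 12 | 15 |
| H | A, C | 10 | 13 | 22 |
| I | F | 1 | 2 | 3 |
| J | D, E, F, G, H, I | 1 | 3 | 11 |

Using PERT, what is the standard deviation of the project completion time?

3.30 weeks

te_A = (3 + 4·6 + 9)/6 = 36/6 = 6; σ²_A = ((9−3)/6)² = 1.000
te_B = (5 + 4·7 + 21)/6 = 54/6 = 9; σ²_B = ((21−5)/6)² = 7.111
te_C = (4 + 4·5 + 12)/6 = 36/6 = 6; σ²_C = ((12−4)/6)² = 1.778
te_D = (7 + 4·10 + 19)/6 = 66/6 = 11; σ²_D = ((19−7)/6)² = 4.000
te_E = (3 + 4·4 + 11)/6 = 30/6 = 5; σ²_E = ((11−3)/6)² = 1.778
te_F = (1 + 4·3 + 5)/6 = 18/6 = 3; σ²_F = ((5−1)/6)² = 0.444
te_G = (9 + 4·12 + 15)/6 = 72/6 = 12; σ²_G = ((15−9)/6)² = 1.000
te_H = (10 + 4·13 + 22)/6 = 84/6 = 14; σ²_H = ((22−10)/6)² = 4.000
te_I = (1 + 4·2 + 3)/6 = 12/6 = 2; σ²_I = ((3−1)/6)² = 0.111
te_J = (1 + 4·3 + 11)/6 = 24/6 = 4; σ²_J = ((11−1)/6)² = 2.778

Forward pass:
ES_A = 0; EF_A = 6
ES_B = 0; EF_B = 9
ES_C = 0; EF_C = 6
ES_D = 6; EF_D = 6+11 = 17
ES_E = max(EF_A=6, EF_C=6) = 6; EF_E = 6+5 = 11
ES_F = 6; EF_F = 6+3 = 9
ES_G = 9; EF_G = 9+12 = 21
ES_H = max(EF_A=6, EF_C=6) = 6; EF_H = 6+14 = 20
ES_I = 9; EF_I = 9+2 = 11
ES_J = max(EF_D=17, EF_E=11, EF_F=9, EF_G=21, EF_H=20, EF_I=11) = 21; EF_J = 21+4 = 25
Expected project duration μ = 25 weeks. Critical path: B → G → J.

Variance along critical path = 7.111 + 1.000 + 2.778 = 10.889
σ = √10.889 = 3.300 weeks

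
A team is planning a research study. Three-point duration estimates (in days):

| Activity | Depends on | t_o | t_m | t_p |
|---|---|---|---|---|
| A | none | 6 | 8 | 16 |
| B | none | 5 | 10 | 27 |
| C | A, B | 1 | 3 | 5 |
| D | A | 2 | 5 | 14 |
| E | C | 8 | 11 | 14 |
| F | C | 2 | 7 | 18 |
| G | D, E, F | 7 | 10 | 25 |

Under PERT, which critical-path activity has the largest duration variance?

B

te_A = (6 + 4·8 + 16)/6 = 54/6 = 9; σ²_A = ((16−6)/6)² = 2.778
te_B = (5 + 4·10 + 27)/6 = 72/6 = 12; σ²_B = ((27−5)/6)² = 13.444
te_C = (1 + 4·3 + 5)/6 = 18/6 = 3; σ²_C = ((5−1)/6)² = 0.444
te_D = (2 + 4·5 + 14)/6 = 36/6 = 6; σ²_D = ((14−2)/6)² = 4.000
te_E = (8 + 4·11 + 14)/6 = 66/6 = 11; σ²_E = ((14−8)/6)² = 1.000
te_F = (2 + 4·7 + 18)/6 = 48/6 = 8; σ²_F = ((18−2)/6)² = 7.111
te_G = (7 + 4·10 + 25)/6 = 72/6 = 12; σ²_G = ((25−7)/6)² = 9.000

Forward pass:
ES_A = 0; EF_A = 9
ES_B = 0; EF_B = 12
ES_C = max(EF_A=9, EF_B=12) = 12; EF_C = 12+3 = 15
ES_D = 9; EF_D = 9+6 = 15
ES_E = 15; EF_E = 15+11 = 26
ES_F = 15; EF_F = 15+8 = 23
ES_G = max(EF_D=15, EF_E=26, EF_F=23) = 26; EF_G = 26+12 = 38
Expected project duration μ = 38 days. Critical path: B → C → E → G.

Variances on critical path: σ²_B=13.444, σ²_C=0.444, σ²_E=1.000, σ²_G=9.000.
Largest is σ²_B = 13.444.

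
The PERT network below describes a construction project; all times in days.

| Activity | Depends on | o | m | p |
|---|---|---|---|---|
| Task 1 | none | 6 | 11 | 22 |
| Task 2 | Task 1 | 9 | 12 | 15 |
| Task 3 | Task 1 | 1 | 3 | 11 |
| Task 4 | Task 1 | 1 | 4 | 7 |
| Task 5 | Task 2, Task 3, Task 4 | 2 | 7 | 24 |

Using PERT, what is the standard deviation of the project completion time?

4.64 days

te_Task 1 = (6 + 4·11 + 22)/6 = 72/6 = 12; σ²_Task 1 = ((22−6)/6)² = 7.111
te_Task 2 = (9 + 4·12 + 15)/6 = 72/6 = 12; σ²_Task 2 = ((15−9)/6)² = 1.000
te_Task 3 = (1 + 4·3 + 11)/6 = 24/6 = 4; σ²_Task 3 = ((11−1)/6)² = 2.778
te_Task 4 = (1 + 4·4 + 7)/6 = 24/6 = 4; σ²_Task 4 = ((7−1)/6)² = 1.000
te_Task 5 = (2 + 4·7 + 24)/6 = 54/6 = 9; σ²_Task 5 = ((24−2)/6)² = 13.444

Forward pass:
ES_Task 1 = 0; EF_Task 1 = 12
ES_Task 2 = 12; EF_Task 2 = 12+12 = 24
ES_Task 3 = 12; EF_Task 3 = 12+4 = 16
ES_Task 4 = 12; EF_Task 4 = 12+4 = 16
ES_Task 5 = max(EF_Task 2=24, EF_Task 3=16, EF_Task 4=16) = 24; EF_Task 5 = 24+9 = 33
Expected project duration μ = 33 days. Critical path: Task 1 → Task 2 → Task 5.

Variance along critical path = 7.111 + 1.000 + 13.444 = 21.556
σ = √21.556 = 4.643 days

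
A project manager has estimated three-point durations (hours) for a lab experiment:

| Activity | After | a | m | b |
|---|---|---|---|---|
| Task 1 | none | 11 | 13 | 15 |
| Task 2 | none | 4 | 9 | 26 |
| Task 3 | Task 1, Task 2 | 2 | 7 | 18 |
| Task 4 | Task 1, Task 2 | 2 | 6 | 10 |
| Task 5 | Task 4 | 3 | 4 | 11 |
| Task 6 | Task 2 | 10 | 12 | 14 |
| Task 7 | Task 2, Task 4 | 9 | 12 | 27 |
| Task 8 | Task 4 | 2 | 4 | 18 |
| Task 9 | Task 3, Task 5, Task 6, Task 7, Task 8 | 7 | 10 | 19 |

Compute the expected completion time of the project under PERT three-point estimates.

44 hours

te_Task 1 = (11 + 4·13 + 15)/6 = 78/6 = 13
te_Task 2 = (4 + 4·9 + 26)/6 = 66/6 = 11
te_Task 3 = (2 + 4·7 + 18)/6 = 48/6 = 8
te_Task 4 = (2 + 4·6 + 10)/6 = 36/6 = 6
te_Task 5 = (3 + 4·4 + 11)/6 = 30/6 = 5
te_Task 6 = (10 + 4·12 + 14)/6 = 72/6 = 12
te_Task 7 = (9 + 4·12 + 27)/6 = 84/6 = 14
te_Task 8 = (2 + 4·4 + 18)/6 = 36/6 = 6
te_Task 9 = (7 + 4·10 + 19)/6 = 66/6 = 11

Forward pass:
ES_Task 1 = 0; EF_Task 1 = 13
ES_Task 2 = 0; EF_Task 2 = 11
ES_Task 3 = max(EF_Task 1=13, EF_Task 2=11) = 13; EF_Task 3 = 13+8 = 21
ES_Task 4 = max(EF_Task 1=13, EF_Task 2=11) = 13; EF_Task 4 = 13+6 = 19
ES_Task 5 = 19; EF_Task 5 = 19+5 = 24
ES_Task 6 = 11; EF_Task 6 = 11+12 = 23
ES_Task 7 = max(EF_Task 2=11, EF_Task 4=19) = 19; EF_Task 7 = 19+14 = 33
ES_Task 8 = 19; EF_Task 8 = 19+6 = 25
ES_Task 9 = max(EF_Task 3=21, EF_Task 5=24, EF_Task 6=23, EF_Task 7=33, EF_Task 8=25) = 33; EF_Task 9 = 33+11 = 44
Expected project duration μ = 44 hours. Critical path: Task 1 → Task 4 → Task 7 → Task 9.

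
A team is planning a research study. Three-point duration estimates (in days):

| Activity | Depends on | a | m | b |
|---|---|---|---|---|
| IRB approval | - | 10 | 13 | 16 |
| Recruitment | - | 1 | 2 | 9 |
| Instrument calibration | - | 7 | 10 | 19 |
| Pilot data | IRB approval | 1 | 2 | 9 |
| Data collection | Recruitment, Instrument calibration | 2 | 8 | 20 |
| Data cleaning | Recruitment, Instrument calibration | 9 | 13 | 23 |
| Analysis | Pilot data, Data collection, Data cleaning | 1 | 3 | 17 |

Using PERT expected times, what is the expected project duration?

te_IRB approval = (10 + 4·13 + 16)/6 = 78/6 = 13
te_Recruitment = (1 + 4·2 + 9)/6 = 18/6 = 3
te_Instrument calibration = (7 + 4·10 + 19)/6 = 66/6 = 11
te_Pilot data = (1 + 4·2 + 9)/6 = 18/6 = 3
te_Data collection = (2 + 4·8 + 20)/6 = 54/6 = 9
te_Data cleaning = (9 + 4·13 + 23)/6 = 84/6 = 14
te_Analysis = (1 + 4·3 + 17)/6 = 30/6 = 5

Forward pass:
ES_IRB approval = 0; EF_IRB approval = 13
ES_Recruitment = 0; EF_Recruitment = 3
ES_Instrument calibration = 0; EF_Instrument calibration = 11
ES_Pilot data = 13; EF_Pilot data = 13+3 = 16
ES_Data collection = max(EF_Recruitment=3, EF_Instrument calibration=11) = 11; EF_Data collection = 11+9 = 20
ES_Data cleaning = max(EF_Recruitment=3, EF_Instrument calibration=11) = 11; EF_Data cleaning = 11+14 = 25
ES_Analysis = max(EF_Pilot data=16, EF_Data collection=20, EF_Data cleaning=25) = 25; EF_Analysis = 25+5 = 30
Expected project duration μ = 30 days. Critical path: Instrument calibration → Data cleaning → Analysis.

30 days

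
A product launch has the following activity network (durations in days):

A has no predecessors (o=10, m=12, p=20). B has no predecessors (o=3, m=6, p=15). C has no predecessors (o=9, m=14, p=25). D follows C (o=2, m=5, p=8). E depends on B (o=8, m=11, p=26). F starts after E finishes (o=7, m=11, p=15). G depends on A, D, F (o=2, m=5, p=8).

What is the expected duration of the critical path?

te_A = (10 + 4·12 + 20)/6 = 78/6 = 13
te_B = (3 + 4·6 + 15)/6 = 42/6 = 7
te_C = (9 + 4·14 + 25)/6 = 90/6 = 15
te_D = (2 + 4·5 + 8)/6 = 30/6 = 5
te_E = (8 + 4·11 + 26)/6 = 78/6 = 13
te_F = (7 + 4·11 + 15)/6 = 66/6 = 11
te_G = (2 + 4·5 + 8)/6 = 30/6 = 5

Forward pass:
ES_A = 0; EF_A = 13
ES_B = 0; EF_B = 7
ES_C = 0; EF_C = 15
ES_D = 15; EF_D = 15+5 = 20
ES_E = 7; EF_E = 7+13 = 20
ES_F = 20; EF_F = 20+11 = 31
ES_G = max(EF_A=13, EF_D=20, EF_F=31) = 31; EF_G = 31+5 = 36
Expected project duration μ = 36 days. Critical path: B → E → F → G.

36 days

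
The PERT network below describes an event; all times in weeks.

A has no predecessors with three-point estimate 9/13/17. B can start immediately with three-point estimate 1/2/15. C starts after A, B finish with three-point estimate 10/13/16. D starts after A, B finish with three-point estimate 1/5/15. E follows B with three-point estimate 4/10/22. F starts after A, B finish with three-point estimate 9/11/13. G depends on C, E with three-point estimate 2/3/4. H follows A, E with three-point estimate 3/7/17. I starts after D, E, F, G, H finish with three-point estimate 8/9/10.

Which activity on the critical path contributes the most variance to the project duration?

te_A = (9 + 4·13 + 17)/6 = 78/6 = 13; σ²_A = ((17−9)/6)² = 1.778
te_B = (1 + 4·2 + 15)/6 = 24/6 = 4; σ²_B = ((15−1)/6)² = 5.444
te_C = (10 + 4·13 + 16)/6 = 78/6 = 13; σ²_C = ((16−10)/6)² = 1.000
te_D = (1 + 4·5 + 15)/6 = 36/6 = 6; σ²_D = ((15−1)/6)² = 5.444
te_E = (4 + 4·10 + 22)/6 = 66/6 = 11; σ²_E = ((22−4)/6)² = 9.000
te_F = (9 + 4·11 + 13)/6 = 66/6 = 11; σ²_F = ((13−9)/6)² = 0.444
te_G = (2 + 4·3 + 4)/6 = 18/6 = 3; σ²_G = ((4−2)/6)² = 0.111
te_H = (3 + 4·7 + 17)/6 = 48/6 = 8; σ²_H = ((17−3)/6)² = 5.444
te_I = (8 + 4·9 + 10)/6 = 54/6 = 9; σ²_I = ((10−8)/6)² = 0.111

Forward pass:
ES_A = 0; EF_A = 13
ES_B = 0; EF_B = 4
ES_C = max(EF_A=13, EF_B=4) = 13; EF_C = 13+13 = 26
ES_D = max(EF_A=13, EF_B=4) = 13; EF_D = 13+6 = 19
ES_E = 4; EF_E = 4+11 = 15
ES_F = max(EF_A=13, EF_B=4) = 13; EF_F = 13+11 = 24
ES_G = max(EF_C=26, EF_E=15) = 26; EF_G = 26+3 = 29
ES_H = max(EF_A=13, EF_E=15) = 15; EF_H = 15+8 = 23
ES_I = max(EF_D=19, EF_E=15, EF_F=24, EF_G=29, EF_H=23) = 29; EF_I = 29+9 = 38
Expected project duration μ = 38 weeks. Critical path: A → C → G → I.

Variances on critical path: σ²_A=1.778, σ²_C=1.000, σ²_G=0.111, σ²_I=0.111.
Largest is σ²_A = 1.778.

A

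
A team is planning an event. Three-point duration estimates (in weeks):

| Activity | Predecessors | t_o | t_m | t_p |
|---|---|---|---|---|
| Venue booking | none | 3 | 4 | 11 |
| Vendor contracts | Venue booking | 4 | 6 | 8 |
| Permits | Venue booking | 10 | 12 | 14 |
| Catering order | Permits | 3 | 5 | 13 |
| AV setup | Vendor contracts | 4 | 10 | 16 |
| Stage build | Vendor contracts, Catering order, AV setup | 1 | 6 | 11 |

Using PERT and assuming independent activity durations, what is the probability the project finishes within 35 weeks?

0.984

te_Venue booking = (3 + 4·4 + 11)/6 = 30/6 = 5; σ²_Venue booking = ((11−3)/6)² = 1.778
te_Vendor contracts = (4 + 4·6 + 8)/6 = 36/6 = 6; σ²_Vendor contracts = ((8−4)/6)² = 0.444
te_Permits = (10 + 4·12 + 14)/6 = 72/6 = 12; σ²_Permits = ((14−10)/6)² = 0.444
te_Catering order = (3 + 4·5 + 13)/6 = 36/6 = 6; σ²_Catering order = ((13−3)/6)² = 2.778
te_AV setup = (4 + 4·10 + 16)/6 = 60/6 = 10; σ²_AV setup = ((16−4)/6)² = 4.000
te_Stage build = (1 + 4·6 + 11)/6 = 36/6 = 6; σ²_Stage build = ((11−1)/6)² = 2.778

Forward pass:
ES_Venue booking = 0; EF_Venue booking = 5
ES_Vendor contracts = 5; EF_Vendor contracts = 5+6 = 11
ES_Permits = 5; EF_Permits = 5+12 = 17
ES_Catering order = 17; EF_Catering order = 17+6 = 23
ES_AV setup = 11; EF_AV setup = 11+10 = 21
ES_Stage build = max(EF_Vendor contracts=11, EF_Catering order=23, EF_AV setup=21) = 23; EF_Stage build = 23+6 = 29
Expected project duration μ = 29 weeks. Critical path: Venue booking → Permits → Catering order → Stage build.

Variance along critical path = 1.778 + 0.444 + 2.778 + 2.778 = 7.778; σ = √7.778 = 2.789 weeks.
Z = (35 − 29) / 2.789 = 2.151
P(T ≤ 35) = Φ(2.151) ≈ 0.984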